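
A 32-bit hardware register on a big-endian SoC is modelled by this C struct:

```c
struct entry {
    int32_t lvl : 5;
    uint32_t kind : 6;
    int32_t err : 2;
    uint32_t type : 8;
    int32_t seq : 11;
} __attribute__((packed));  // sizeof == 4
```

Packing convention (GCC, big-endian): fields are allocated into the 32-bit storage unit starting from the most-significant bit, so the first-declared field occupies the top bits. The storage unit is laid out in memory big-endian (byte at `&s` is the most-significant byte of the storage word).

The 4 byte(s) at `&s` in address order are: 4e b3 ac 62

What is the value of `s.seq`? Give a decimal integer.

-926

[0]=0x4e [1]=0xb3 [2]=0xac [3]=0x62 (big-endian) → word 0x4eb3ac62
lvl [27+:5] = (word>>27) & 0x1f = 9
kind [21+:6] = (word>>21) & 0x3f = 53
err [19+:2] = (word>>19) & 0x3 = 2
type [11+:8] = (word>>11) & 0xff = 117
seq [0+:11] = (word>>0) & 0x7ff = 1122  ←
seq signed 11b, MSB=1: 1122 - 2048 = -926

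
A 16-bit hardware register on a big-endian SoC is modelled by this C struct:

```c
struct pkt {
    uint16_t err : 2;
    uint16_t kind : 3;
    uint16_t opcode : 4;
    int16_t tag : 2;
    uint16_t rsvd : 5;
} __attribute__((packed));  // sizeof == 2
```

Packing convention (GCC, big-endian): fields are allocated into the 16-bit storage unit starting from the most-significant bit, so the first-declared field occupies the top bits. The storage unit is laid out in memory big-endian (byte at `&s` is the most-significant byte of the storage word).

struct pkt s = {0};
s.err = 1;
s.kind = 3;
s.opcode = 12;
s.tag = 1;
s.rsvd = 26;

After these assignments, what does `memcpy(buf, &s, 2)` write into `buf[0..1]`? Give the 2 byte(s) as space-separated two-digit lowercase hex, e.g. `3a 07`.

5e 3a

[14+:2] err=1 & 0x3 = 0x1; word=0x4000
[11+:3] kind=3 & 0x7 = 0x3; word=0x5800
[7+:4] opcode=12 & 0xf = 0xc; word=0x5e00
[5+:2] tag=1 & 0x3 = 0x1; word=0x5e20
[0+:5] rsvd=26 & 0x1f = 0x1a; word=0x5e3a
word = 0x5e3a → big-endian bytes:
  [0]=0x5e  [1]=0x3a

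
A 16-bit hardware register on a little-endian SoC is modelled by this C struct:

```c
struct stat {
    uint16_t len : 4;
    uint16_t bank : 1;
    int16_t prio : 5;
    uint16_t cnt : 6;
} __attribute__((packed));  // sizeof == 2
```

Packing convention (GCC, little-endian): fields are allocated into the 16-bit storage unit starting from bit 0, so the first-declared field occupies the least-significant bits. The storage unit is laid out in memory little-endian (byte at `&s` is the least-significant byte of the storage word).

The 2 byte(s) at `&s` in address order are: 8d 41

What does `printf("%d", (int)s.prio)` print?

[0]=0x8d [1]=0x41 (little-endian) → word 0x418d
len:4 @ bit 0 → (0x418d>>0)&0xf = 0xd
bank:1 @ bit 4 → (0x418d>>4)&0x1 = 0x0
prio:5 @ bit 5 → (0x418d>>5)&0x1f = 0xc  ←
cnt:6 @ bit 10 → (0x418d>>10)&0x3f = 0x10
prio signed 5b, MSB=0: value = 12

12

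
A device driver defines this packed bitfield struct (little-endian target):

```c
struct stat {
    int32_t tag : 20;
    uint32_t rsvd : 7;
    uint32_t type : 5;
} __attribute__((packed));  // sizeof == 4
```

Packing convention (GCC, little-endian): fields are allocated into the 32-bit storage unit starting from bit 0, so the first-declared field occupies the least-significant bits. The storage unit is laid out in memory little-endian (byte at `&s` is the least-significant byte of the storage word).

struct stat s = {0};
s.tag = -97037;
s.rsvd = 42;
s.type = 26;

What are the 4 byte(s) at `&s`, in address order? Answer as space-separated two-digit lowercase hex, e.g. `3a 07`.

tag:20 = -97037 → 0xe84f3 << 0 → word 0x000e84f3
rsvd:7 = 42 → 0x2a << 20 → word 0x02ae84f3
type:5 = 26 → 0x1a << 27 → word 0xd2ae84f3
word = 0xd2ae84f3 → little-endian bytes:
  [0]=0xf3  [1]=0x84  [2]=0xae  [3]=0xd2

f3 84 ae d2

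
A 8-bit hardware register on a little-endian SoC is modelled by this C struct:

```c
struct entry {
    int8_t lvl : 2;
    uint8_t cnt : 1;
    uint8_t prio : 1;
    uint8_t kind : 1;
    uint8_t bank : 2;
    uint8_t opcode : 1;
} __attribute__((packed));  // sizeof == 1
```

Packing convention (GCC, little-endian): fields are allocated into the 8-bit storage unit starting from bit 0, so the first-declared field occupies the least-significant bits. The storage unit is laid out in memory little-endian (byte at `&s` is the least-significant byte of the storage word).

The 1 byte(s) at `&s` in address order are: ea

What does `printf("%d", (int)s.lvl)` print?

-2

[0]=0xea (little-endian) → word 0xea
lvl:2 @ bit 0 → (0xea>>0)&0x3 = 0x2  ←
cnt:1 @ bit 2 → (0xea>>2)&0x1 = 0x0
prio:1 @ bit 3 → (0xea>>3)&0x1 = 0x1
kind:1 @ bit 4 → (0xea>>4)&0x1 = 0x0
bank:2 @ bit 5 → (0xea>>5)&0x3 = 0x3
opcode:1 @ bit 7 → (0xea>>7)&0x1 = 0x1
lvl signed 2b, MSB=1: 2 - 4 = -2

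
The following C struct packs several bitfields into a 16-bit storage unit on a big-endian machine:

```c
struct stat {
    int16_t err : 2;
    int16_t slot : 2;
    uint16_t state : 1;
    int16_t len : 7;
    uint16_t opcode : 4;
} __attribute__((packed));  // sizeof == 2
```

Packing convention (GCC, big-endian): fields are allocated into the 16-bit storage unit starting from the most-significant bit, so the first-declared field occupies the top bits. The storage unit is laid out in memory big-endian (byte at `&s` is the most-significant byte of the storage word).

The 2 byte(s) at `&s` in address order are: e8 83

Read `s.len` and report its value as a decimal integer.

[0]=0xe8 [1]=0x83 (big-endian) → word 0xe883
err [14+:2] = (word>>14) & 0x3 = 3
slot [12+:2] = (word>>12) & 0x3 = 2
state [11+:1] = (word>>11) & 0x1 = 1
len [4+:7] = (word>>4) & 0x7f = 8  ←
opcode [0+:4] = (word>>0) & 0xf = 3
len signed 7b, MSB=0: value = 8

8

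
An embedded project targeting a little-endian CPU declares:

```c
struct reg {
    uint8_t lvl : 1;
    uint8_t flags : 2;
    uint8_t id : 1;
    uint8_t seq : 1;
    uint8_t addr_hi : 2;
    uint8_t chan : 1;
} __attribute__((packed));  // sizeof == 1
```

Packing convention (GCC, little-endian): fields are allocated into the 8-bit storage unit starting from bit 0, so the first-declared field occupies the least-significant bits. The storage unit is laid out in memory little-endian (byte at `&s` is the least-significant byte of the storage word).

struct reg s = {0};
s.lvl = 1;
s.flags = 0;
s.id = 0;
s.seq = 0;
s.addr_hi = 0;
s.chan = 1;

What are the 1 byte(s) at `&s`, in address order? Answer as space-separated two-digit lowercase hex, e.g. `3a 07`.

lvl (1b) val=1 bits=0x1 at bit 0: 0x01
flags (2b) val=0 bits=0x0 at bit 1: 0x01
id (1b) val=0 bits=0x0 at bit 3: 0x01
seq (1b) val=0 bits=0x0 at bit 4: 0x01
addr_hi (2b) val=0 bits=0x0 at bit 5: 0x01
chan (1b) val=1 bits=0x1 at bit 7: 0x81
word = 0x81 → little-endian bytes:
  [0]=0x81

81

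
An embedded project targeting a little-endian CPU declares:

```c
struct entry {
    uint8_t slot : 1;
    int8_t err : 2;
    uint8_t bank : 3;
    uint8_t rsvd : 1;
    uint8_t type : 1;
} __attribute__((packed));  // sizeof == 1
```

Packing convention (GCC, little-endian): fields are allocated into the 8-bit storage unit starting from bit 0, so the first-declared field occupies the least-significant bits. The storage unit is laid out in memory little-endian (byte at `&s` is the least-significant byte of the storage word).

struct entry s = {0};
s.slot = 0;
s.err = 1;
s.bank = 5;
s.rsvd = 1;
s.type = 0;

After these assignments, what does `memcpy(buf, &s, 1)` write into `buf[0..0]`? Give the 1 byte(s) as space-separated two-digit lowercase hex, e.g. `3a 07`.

[0+:1] slot=0 & 0x1 = 0x0; word=0x00
[1+:2] err=1 & 0x3 = 0x1; word=0x02
[3+:3] bank=5 & 0x7 = 0x5; word=0x2a
[6+:1] rsvd=1 & 0x1 = 0x1; word=0x6a
[7+:1] type=0 & 0x1 = 0x0; word=0x6a
word = 0x6a → little-endian bytes:
  [0]=0x6a

6a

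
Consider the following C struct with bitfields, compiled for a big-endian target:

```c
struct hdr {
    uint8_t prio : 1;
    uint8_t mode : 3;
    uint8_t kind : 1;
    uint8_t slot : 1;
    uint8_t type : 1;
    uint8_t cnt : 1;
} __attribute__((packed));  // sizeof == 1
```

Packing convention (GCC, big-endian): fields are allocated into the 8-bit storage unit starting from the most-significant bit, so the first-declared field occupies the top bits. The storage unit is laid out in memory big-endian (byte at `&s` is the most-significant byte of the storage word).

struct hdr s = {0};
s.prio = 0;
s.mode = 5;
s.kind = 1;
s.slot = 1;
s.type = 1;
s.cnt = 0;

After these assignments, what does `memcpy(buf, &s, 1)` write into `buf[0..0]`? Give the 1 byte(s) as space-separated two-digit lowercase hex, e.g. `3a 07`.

prio (1b) val=0 bits=0x0 at bit 7: 0x00
mode (3b) val=5 bits=0x5 at bit 4: 0x50
kind (1b) val=1 bits=0x1 at bit 3: 0x58
slot (1b) val=1 bits=0x1 at bit 2: 0x5c
type (1b) val=1 bits=0x1 at bit 1: 0x5e
cnt (1b) val=0 bits=0x0 at bit 0: 0x5e
word = 0x5e → big-endian bytes:
  [0]=0x5e

5e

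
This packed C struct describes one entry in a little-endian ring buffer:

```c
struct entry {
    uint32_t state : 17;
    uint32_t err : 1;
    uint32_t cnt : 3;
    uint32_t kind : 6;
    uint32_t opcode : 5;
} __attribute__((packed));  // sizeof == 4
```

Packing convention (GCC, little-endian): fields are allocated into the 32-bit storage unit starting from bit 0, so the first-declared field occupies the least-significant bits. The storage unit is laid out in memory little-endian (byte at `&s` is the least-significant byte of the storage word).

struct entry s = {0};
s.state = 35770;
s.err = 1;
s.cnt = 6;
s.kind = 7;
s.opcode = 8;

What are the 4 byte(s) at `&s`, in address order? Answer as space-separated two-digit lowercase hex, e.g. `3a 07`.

state:17 = 35770 → 0x8bba << 0 → word 0x00008bba
err:1 = 1 → 0x1 << 17 → word 0x00028bba
cnt:3 = 6 → 0x6 << 18 → word 0x001a8bba
kind:6 = 7 → 0x7 << 21 → word 0x00fa8bba
opcode:5 = 8 → 0x8 << 27 → word 0x40fa8bba
word = 0x40fa8bba → little-endian bytes:
  [0]=0xba  [1]=0x8b  [2]=0xfa  [3]=0x40

ba 8b fa 40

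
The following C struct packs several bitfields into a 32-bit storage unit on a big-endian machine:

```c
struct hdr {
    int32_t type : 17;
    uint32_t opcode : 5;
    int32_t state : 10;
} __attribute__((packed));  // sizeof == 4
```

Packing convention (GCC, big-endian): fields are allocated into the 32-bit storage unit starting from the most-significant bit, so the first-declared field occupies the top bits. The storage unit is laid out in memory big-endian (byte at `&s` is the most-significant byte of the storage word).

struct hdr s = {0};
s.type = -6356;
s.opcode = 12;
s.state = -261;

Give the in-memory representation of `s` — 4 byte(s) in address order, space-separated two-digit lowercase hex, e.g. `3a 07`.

f3 96 32 fb

type:17 = -6356 → 0x1e72c << 15 → word 0xf3960000
opcode:5 = 12 → 0xc << 10 → word 0xf3963000
state:10 = -261 → 0x2fb << 0 → word 0xf39632fb
word = 0xf39632fb → big-endian bytes:
  [0]=0xf3  [1]=0x96  [2]=0x32  [3]=0xfb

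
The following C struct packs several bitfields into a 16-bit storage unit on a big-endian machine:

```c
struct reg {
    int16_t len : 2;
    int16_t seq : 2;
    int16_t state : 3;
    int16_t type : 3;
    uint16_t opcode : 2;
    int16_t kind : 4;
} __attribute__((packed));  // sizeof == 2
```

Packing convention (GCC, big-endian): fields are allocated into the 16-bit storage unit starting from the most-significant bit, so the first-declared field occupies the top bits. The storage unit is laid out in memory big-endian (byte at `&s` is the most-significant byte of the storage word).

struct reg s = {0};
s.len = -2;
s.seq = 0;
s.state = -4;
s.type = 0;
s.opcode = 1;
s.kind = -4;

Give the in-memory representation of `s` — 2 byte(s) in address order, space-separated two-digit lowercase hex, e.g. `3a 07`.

len (2b) val=-2 bits=0x2 at bit 14: 0x8000
seq (2b) val=0 bits=0x0 at bit 12: 0x8000
state (3b) val=-4 bits=0x4 at bit 9: 0x8800
type (3b) val=0 bits=0x0 at bit 6: 0x8800
opcode (2b) val=1 bits=0x1 at bit 4: 0x8810
kind (4b) val=-4 bits=0xc at bit 0: 0x881c
word = 0x881c → big-endian bytes:
  [0]=0x88  [1]=0x1c

88 1c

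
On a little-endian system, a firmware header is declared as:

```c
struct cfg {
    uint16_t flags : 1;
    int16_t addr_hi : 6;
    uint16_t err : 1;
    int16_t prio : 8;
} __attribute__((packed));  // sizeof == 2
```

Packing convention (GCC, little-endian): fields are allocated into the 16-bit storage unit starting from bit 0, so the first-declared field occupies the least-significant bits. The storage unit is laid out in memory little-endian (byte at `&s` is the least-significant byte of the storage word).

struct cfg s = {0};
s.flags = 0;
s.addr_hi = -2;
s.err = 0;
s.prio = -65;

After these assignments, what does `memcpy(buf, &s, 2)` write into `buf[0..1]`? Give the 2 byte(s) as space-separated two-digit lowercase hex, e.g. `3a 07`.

7c bf

flags (1b) val=0 bits=0x0 at bit 0: 0x0000
addr_hi (6b) val=-2 bits=0x3e at bit 1: 0x007c
err (1b) val=0 bits=0x0 at bit 7: 0x007c
prio (8b) val=-65 bits=0xbf at bit 8: 0xbf7c
word = 0xbf7c → little-endian bytes:
  [0]=0x7c  [1]=0xbf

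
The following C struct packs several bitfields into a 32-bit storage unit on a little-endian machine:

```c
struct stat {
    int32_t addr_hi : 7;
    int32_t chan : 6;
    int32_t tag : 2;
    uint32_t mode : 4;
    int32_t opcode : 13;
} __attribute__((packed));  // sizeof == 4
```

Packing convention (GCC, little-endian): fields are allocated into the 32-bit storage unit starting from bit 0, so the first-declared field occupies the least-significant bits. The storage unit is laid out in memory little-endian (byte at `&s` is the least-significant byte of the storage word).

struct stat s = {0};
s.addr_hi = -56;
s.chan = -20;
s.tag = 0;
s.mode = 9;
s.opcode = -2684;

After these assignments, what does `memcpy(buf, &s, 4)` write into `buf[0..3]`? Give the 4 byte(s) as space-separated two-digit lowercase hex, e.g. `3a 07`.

48 96 24 ac

[0+:7] addr_hi=-56 & 0x7f = 0x48; word=0x00000048
[7+:6] chan=-20 & 0x3f = 0x2c; word=0x00001648
[13+:2] tag=0 & 0x3 = 0x0; word=0x00001648
[15+:4] mode=9 & 0xf = 0x9; word=0x00049648
[19+:13] opcode=-2684 & 0x1fff = 0x1584; word=0xac249648
word = 0xac249648 → little-endian bytes:
  [0]=0x48  [1]=0x96  [2]=0x24  [3]=0xac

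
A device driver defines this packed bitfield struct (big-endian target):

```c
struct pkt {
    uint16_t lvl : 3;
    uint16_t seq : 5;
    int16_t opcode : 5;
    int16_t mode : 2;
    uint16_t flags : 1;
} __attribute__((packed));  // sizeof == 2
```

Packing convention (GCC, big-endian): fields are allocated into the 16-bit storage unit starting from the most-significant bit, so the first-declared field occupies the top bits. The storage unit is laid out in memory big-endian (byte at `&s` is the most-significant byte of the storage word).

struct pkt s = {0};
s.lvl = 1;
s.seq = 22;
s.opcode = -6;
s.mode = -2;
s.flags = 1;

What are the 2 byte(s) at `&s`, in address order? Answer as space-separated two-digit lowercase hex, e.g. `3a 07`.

[13+:3] lvl=1 & 0x7 = 0x1; word=0x2000
[8+:5] seq=22 & 0x1f = 0x16; word=0x3600
[3+:5] opcode=-6 & 0x1f = 0x1a; word=0x36d0
[1+:2] mode=-2 & 0x3 = 0x2; word=0x36d4
[0+:1] flags=1 & 0x1 = 0x1; word=0x36d5
word = 0x36d5 → big-endian bytes:
  [0]=0x36  [1]=0xd5

36 d5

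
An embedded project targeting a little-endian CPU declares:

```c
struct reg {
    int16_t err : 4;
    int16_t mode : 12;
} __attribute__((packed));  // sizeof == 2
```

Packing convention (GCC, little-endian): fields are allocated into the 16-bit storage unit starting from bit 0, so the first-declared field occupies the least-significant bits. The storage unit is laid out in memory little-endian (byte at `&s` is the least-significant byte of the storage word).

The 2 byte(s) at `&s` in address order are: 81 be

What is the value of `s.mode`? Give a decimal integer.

[0]=0x81 [1]=0xbe (little-endian) → word 0xbe81
err:4 @ bit 0 → (0xbe81>>0)&0xf = 0x1
mode:12 @ bit 4 → (0xbe81>>4)&0xfff = 0xbe8  ←
mode signed 12b, MSB=1: 3048 - 4096 = -1048

-1048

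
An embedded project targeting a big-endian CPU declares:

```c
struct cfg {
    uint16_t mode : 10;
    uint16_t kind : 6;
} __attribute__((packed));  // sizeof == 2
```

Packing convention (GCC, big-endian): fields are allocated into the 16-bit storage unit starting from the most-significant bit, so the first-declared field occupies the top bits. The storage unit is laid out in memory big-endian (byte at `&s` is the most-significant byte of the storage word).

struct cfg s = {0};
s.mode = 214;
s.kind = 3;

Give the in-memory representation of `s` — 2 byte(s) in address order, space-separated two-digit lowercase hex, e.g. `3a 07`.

mode (10b) val=214 bits=0xd6 at bit 6: 0x3580
kind (6b) val=3 bits=0x3 at bit 0: 0x3583
word = 0x3583 → big-endian bytes:
  [0]=0x35  [1]=0x83

35 83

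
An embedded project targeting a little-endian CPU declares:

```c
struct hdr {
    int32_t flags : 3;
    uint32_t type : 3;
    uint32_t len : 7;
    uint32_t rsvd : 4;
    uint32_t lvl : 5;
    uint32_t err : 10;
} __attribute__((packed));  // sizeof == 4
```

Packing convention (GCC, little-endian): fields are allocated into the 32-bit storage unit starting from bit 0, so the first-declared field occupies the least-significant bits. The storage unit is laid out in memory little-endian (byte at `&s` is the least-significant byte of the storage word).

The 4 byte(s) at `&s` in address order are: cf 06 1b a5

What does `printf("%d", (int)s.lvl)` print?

13

[0]=0xcf [1]=0x06 [2]=0x1b [3]=0xa5 (little-endian) → word 0xa51b06cf
flags:3 @ bit 0 → (0xa51b06cf>>0)&0x7 = 0x7
type:3 @ bit 3 → (0xa51b06cf>>3)&0x7 = 0x1
len:7 @ bit 6 → (0xa51b06cf>>6)&0x7f = 0x1b
rsvd:4 @ bit 13 → (0xa51b06cf>>13)&0xf = 0x8
lvl:5 @ bit 17 → (0xa51b06cf>>17)&0x1f = 0xd  ←
err:10 @ bit 22 → (0xa51b06cf>>22)&0x3ff = 0x294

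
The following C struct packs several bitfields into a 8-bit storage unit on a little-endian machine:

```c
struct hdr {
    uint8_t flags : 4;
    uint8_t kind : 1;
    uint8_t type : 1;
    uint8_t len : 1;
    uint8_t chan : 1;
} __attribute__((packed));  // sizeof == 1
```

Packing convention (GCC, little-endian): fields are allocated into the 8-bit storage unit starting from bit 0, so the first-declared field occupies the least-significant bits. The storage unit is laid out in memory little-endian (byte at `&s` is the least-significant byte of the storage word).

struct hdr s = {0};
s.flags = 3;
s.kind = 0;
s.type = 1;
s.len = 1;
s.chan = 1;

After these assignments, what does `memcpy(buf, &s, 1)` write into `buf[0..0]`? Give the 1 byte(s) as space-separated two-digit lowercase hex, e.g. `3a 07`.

e3

flags:4 = 3 → 0x3 << 0 → word 0x03
kind:1 = 0 → 0x0 << 4 → word 0x03
type:1 = 1 → 0x1 << 5 → word 0x23
len:1 = 1 → 0x1 << 6 → word 0x63
chan:1 = 1 → 0x1 << 7 → word 0xe3
word = 0xe3 → little-endian bytes:
  [0]=0xe3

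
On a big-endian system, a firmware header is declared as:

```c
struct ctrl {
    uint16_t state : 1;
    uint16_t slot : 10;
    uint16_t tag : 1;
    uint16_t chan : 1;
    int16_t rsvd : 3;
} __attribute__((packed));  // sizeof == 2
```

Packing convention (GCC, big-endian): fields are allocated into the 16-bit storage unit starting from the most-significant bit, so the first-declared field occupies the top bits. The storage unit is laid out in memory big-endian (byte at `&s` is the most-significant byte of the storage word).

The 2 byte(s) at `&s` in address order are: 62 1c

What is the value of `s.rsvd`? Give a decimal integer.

[0]=0x62 [1]=0x1c (big-endian) → word 0x621c
state:1 @ bit 15 → (0x621c>>15)&0x1 = 0x0
slot:10 @ bit 5 → (0x621c>>5)&0x3ff = 0x310
tag:1 @ bit 4 → (0x621c>>4)&0x1 = 0x1
chan:1 @ bit 3 → (0x621c>>3)&0x1 = 0x1
rsvd:3 @ bit 0 → (0x621c>>0)&0x7 = 0x4  ←
rsvd signed 3b, MSB=1: 4 - 8 = -4

-4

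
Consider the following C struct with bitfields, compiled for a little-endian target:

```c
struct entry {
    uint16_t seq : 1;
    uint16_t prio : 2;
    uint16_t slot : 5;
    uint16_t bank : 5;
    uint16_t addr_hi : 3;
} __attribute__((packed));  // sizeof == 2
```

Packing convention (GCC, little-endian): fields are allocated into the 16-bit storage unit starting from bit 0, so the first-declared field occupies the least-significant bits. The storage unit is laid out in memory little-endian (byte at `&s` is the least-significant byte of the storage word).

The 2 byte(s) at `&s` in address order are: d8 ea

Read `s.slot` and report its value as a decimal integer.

27

[0]=0xd8 [1]=0xea (little-endian) → word 0xead8
seq [0+:1] = (word>>0) & 0x1 = 0
prio [1+:2] = (word>>1) & 0x3 = 0
slot [3+:5] = (word>>3) & 0x1f = 27  ←
bank [8+:5] = (word>>8) & 0x1f = 10
addr_hi [13+:3] = (word>>13) & 0x7 = 7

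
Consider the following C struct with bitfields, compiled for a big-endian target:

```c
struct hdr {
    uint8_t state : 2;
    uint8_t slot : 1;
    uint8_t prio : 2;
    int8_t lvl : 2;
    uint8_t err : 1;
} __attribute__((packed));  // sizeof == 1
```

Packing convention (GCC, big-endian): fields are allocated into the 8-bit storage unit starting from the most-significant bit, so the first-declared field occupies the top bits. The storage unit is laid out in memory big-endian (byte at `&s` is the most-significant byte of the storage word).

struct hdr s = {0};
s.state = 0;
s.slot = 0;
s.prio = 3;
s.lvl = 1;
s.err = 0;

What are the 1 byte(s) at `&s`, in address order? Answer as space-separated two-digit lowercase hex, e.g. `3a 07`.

[6+:2] state=0 & 0x3 = 0x0; word=0x00
[5+:1] slot=0 & 0x1 = 0x0; word=0x00
[3+:2] prio=3 & 0x3 = 0x3; word=0x18
[1+:2] lvl=1 & 0x3 = 0x1; word=0x1a
[0+:1] err=0 & 0x1 = 0x0; word=0x1a
word = 0x1a → big-endian bytes:
  [0]=0x1a

1a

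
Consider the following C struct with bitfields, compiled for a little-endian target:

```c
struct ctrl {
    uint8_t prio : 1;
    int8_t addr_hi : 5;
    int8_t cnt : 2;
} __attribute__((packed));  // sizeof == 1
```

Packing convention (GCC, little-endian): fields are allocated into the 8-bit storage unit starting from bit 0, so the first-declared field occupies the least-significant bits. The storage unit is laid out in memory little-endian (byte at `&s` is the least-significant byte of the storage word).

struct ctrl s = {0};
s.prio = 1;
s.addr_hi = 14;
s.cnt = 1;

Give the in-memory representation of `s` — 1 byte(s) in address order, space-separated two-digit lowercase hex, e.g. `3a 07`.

[0+:1] prio=1 & 0x1 = 0x1; word=0x01
[1+:5] addr_hi=14 & 0x1f = 0xe; word=0x1d
[6+:2] cnt=1 & 0x3 = 0x1; word=0x5d
word = 0x5d → little-endian bytes:
  [0]=0x5d

5d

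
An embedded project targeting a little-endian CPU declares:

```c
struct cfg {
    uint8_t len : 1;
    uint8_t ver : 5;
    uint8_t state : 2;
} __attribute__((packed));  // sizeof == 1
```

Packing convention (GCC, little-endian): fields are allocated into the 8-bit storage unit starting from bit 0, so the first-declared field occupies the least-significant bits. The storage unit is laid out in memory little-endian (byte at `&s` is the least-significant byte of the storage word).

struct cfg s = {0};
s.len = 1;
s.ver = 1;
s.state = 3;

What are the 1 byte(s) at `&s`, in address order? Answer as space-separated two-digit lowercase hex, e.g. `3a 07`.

len (1b) val=1 bits=0x1 at bit 0: 0x01
ver (5b) val=1 bits=0x1 at bit 1: 0x03
state (2b) val=3 bits=0x3 at bit 6: 0xc3
word = 0xc3 → little-endian bytes:
  [0]=0xc3

c3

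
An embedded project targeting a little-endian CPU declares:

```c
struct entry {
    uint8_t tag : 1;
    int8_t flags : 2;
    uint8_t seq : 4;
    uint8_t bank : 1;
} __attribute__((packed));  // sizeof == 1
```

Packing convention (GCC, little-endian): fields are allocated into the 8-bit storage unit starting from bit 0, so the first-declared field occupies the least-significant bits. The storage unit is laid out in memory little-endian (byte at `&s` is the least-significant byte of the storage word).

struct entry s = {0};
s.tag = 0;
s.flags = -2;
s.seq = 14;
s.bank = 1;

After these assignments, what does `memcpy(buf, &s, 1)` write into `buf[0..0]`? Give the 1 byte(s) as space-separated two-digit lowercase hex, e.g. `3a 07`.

f4

[0+:1] tag=0 & 0x1 = 0x0; word=0x00
[1+:2] flags=-2 & 0x3 = 0x2; word=0x04
[3+:4] seq=14 & 0xf = 0xe; word=0x74
[7+:1] bank=1 & 0x1 = 0x1; word=0xf4
word = 0xf4 → little-endian bytes:
  [0]=0xf4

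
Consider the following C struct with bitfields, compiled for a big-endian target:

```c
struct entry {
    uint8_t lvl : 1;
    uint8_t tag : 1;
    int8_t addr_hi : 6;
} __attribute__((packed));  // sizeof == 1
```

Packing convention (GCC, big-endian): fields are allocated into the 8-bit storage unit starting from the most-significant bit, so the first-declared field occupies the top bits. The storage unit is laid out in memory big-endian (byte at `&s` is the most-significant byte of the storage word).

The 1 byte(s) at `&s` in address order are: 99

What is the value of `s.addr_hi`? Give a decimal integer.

25

[0]=0x99 (big-endian) → word 0x99
lvl:1 @ bit 7 → (0x99>>7)&0x1 = 0x1
tag:1 @ bit 6 → (0x99>>6)&0x1 = 0x0
addr_hi:6 @ bit 0 → (0x99>>0)&0x3f = 0x19  ←
addr_hi signed 6b, MSB=0: value = 25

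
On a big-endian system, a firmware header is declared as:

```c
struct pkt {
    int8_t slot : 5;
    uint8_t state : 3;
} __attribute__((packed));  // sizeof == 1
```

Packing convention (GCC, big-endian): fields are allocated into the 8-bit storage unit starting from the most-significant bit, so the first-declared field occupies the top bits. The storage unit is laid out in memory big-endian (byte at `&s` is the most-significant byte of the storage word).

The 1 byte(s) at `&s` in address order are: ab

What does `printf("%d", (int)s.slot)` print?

-11

[0]=0xab (big-endian) → word 0xab
slot [3+:5] = (word>>3) & 0x1f = 21  ←
state [0+:3] = (word>>0) & 0x7 = 3
slot signed 5b, MSB=1: 21 - 32 = -11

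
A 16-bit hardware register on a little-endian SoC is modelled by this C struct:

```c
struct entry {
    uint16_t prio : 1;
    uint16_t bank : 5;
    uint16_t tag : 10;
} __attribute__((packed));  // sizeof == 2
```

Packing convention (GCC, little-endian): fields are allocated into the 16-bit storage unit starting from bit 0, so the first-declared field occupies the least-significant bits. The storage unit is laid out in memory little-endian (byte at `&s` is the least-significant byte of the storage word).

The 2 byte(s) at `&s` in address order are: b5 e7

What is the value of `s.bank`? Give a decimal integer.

26

[0]=0xb5 [1]=0xe7 (little-endian) → word 0xe7b5
prio:1 @ bit 0 → (0xe7b5>>0)&0x1 = 0x1
bank:5 @ bit 1 → (0xe7b5>>1)&0x1f = 0x1a  ←
tag:10 @ bit 6 → (0xe7b5>>6)&0x3ff = 0x39e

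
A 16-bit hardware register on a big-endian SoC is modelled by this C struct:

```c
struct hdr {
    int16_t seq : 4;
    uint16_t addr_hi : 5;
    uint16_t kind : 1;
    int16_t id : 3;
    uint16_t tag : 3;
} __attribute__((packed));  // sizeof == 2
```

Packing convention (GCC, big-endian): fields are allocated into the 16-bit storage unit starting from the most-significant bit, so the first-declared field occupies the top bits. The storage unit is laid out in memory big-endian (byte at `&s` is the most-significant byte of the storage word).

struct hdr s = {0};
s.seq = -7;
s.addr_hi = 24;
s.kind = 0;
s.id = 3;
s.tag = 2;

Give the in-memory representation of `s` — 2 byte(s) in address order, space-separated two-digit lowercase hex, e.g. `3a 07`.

[12+:4] seq=-7 & 0xf = 0x9; word=0x9000
[7+:5] addr_hi=24 & 0x1f = 0x18; word=0x9c00
[6+:1] kind=0 & 0x1 = 0x0; word=0x9c00
[3+:3] id=3 & 0x7 = 0x3; word=0x9c18
[0+:3] tag=2 & 0x7 = 0x2; word=0x9c1a
word = 0x9c1a → big-endian bytes:
  [0]=0x9c  [1]=0x1a

9c 1a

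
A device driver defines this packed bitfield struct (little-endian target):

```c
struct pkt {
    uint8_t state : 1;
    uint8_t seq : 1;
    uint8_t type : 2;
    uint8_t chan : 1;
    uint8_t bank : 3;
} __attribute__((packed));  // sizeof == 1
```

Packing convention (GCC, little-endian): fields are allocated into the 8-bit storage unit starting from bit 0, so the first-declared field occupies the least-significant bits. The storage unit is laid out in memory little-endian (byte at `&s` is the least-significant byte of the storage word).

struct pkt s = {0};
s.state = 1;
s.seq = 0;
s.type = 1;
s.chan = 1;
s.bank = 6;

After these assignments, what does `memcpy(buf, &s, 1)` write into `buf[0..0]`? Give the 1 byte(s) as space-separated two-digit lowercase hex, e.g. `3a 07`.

state (1b) val=1 bits=0x1 at bit 0: 0x01
seq (1b) val=0 bits=0x0 at bit 1: 0x01
type (2b) val=1 bits=0x1 at bit 2: 0x05
chan (1b) val=1 bits=0x1 at bit 4: 0x15
bank (3b) val=6 bits=0x6 at bit 5: 0xd5
word = 0xd5 → little-endian bytes:
  [0]=0xd5

d5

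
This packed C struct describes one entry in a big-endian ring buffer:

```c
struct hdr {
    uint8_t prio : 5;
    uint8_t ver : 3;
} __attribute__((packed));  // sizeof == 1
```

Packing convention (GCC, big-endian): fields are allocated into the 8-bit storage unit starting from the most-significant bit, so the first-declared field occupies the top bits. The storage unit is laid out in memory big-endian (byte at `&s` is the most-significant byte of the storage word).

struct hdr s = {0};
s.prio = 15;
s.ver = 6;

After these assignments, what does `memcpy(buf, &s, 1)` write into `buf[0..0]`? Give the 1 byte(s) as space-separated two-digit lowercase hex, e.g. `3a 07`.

prio:5 = 15 → 0xf << 3 → word 0x78
ver:3 = 6 → 0x6 << 0 → word 0x7e
word = 0x7e → big-endian bytes:
  [0]=0x7e

7e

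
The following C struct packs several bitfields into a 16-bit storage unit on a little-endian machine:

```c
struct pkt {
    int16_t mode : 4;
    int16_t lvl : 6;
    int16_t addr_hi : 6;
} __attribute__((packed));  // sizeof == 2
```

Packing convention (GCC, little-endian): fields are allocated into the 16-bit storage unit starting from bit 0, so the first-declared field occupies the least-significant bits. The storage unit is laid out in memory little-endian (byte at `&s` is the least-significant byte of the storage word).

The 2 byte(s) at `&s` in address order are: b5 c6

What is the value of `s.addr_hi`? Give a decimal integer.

-15

[0]=0xb5 [1]=0xc6 (little-endian) → word 0xc6b5
mode:4 @ bit 0 → (0xc6b5>>0)&0xf = 0x5
lvl:6 @ bit 4 → (0xc6b5>>4)&0x3f = 0x2b
addr_hi:6 @ bit 10 → (0xc6b5>>10)&0x3f = 0x31  ←
addr_hi signed 6b, MSB=1: 49 - 64 = -15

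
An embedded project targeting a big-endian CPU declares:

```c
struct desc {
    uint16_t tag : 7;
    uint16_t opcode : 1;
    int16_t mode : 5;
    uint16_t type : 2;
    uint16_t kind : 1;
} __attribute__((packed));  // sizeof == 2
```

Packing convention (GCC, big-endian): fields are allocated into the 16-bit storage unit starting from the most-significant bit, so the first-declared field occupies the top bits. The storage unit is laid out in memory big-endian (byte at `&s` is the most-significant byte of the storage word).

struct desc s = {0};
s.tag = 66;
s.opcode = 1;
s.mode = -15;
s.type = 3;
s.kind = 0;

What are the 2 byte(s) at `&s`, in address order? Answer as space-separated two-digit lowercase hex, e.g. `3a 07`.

tag (7b) val=66 bits=0x42 at bit 9: 0x8400
opcode (1b) val=1 bits=0x1 at bit 8: 0x8500
mode (5b) val=-15 bits=0x11 at bit 3: 0x8588
type (2b) val=3 bits=0x3 at bit 1: 0x858e
kind (1b) val=0 bits=0x0 at bit 0: 0x858e
word = 0x858e → big-endian bytes:
  [0]=0x85  [1]=0x8e

85 8e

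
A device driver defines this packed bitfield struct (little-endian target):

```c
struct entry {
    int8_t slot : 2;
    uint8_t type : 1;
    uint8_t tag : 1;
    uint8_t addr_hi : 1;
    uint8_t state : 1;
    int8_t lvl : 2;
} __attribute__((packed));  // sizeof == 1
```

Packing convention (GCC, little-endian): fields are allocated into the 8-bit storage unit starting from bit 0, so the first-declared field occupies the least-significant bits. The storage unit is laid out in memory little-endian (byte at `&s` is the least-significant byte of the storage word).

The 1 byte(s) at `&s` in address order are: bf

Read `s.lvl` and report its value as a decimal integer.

[0]=0xbf (little-endian) → word 0xbf
slot [0+:2] = (word>>0) & 0x3 = 3
type [2+:1] = (word>>2) & 0x1 = 1
tag [3+:1] = (word>>3) & 0x1 = 1
addr_hi [4+:1] = (word>>4) & 0x1 = 1
state [5+:1] = (word>>5) & 0x1 = 1
lvl [6+:2] = (word>>6) & 0x3 = 2  ←
lvl signed 2b, MSB=1: 2 - 4 = -2

-2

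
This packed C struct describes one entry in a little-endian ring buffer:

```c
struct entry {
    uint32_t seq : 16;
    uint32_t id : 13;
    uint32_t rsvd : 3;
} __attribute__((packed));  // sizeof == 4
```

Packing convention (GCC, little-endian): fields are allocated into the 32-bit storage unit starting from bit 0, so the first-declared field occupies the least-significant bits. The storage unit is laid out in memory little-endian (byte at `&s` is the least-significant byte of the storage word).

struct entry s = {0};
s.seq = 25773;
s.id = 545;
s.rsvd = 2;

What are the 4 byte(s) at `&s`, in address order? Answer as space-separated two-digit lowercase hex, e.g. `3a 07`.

ad 64 21 42

seq (16b) val=25773 bits=0x64ad at bit 0: 0x000064ad
id (13b) val=545 bits=0x221 at bit 16: 0x022164ad
rsvd (3b) val=2 bits=0x2 at bit 29: 0x422164ad
word = 0x422164ad → little-endian bytes:
  [0]=0xad  [1]=0x64  [2]=0x21  [3]=0x42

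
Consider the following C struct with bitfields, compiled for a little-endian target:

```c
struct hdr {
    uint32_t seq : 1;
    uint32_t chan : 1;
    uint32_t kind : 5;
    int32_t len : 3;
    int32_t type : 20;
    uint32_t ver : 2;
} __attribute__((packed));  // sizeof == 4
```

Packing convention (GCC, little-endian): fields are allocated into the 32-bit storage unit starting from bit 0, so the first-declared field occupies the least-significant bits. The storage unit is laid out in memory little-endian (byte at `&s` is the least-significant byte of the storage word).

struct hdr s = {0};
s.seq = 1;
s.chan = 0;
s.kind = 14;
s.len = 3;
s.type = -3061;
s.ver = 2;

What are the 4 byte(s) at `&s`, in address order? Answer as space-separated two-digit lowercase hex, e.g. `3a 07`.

b9 2d d0 bf

seq (1b) val=1 bits=0x1 at bit 0: 0x00000001
chan (1b) val=0 bits=0x0 at bit 1: 0x00000001
kind (5b) val=14 bits=0xe at bit 2: 0x00000039
len (3b) val=3 bits=0x3 at bit 7: 0x000001b9
type (20b) val=-3061 bits=0xff40b at bit 10: 0x3fd02db9
ver (2b) val=2 bits=0x2 at bit 30: 0xbfd02db9
word = 0xbfd02db9 → little-endian bytes:
  [0]=0xb9  [1]=0x2d  [2]=0xd0  [3]=0xbf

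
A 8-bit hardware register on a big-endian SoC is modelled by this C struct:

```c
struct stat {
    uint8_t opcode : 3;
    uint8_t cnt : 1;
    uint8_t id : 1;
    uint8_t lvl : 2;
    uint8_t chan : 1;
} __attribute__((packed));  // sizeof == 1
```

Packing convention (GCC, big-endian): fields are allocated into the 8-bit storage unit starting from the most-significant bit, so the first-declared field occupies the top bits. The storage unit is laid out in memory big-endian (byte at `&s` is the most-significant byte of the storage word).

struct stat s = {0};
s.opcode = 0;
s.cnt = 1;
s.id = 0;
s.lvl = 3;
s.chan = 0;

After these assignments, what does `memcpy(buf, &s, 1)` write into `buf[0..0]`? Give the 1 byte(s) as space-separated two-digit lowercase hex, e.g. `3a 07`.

16

opcode:3 = 0 → 0x0 << 5 → word 0x00
cnt:1 = 1 → 0x1 << 4 → word 0x10
id:1 = 0 → 0x0 << 3 → word 0x10
lvl:2 = 3 → 0x3 << 1 → word 0x16
chan:1 = 0 → 0x0 << 0 → word 0x16
word = 0x16 → big-endian bytes:
  [0]=0x16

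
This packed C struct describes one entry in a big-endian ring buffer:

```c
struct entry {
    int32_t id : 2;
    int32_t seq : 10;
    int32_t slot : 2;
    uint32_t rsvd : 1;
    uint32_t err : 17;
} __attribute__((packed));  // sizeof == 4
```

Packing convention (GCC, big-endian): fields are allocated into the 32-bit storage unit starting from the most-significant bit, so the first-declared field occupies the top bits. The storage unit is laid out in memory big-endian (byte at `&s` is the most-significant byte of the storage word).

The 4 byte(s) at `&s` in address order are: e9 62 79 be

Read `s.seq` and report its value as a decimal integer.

[0]=0xe9 [1]=0x62 [2]=0x79 [3]=0xbe (big-endian) → word 0xe96279be
id [30+:2] = (word>>30) & 0x3 = 3
seq [20+:10] = (word>>20) & 0x3ff = 662  ←
slot [18+:2] = (word>>18) & 0x3 = 0
rsvd [17+:1] = (word>>17) & 0x1 = 1
err [0+:17] = (word>>0) & 0x1ffff = 31166
seq signed 10b, MSB=1: 662 - 1024 = -362

-362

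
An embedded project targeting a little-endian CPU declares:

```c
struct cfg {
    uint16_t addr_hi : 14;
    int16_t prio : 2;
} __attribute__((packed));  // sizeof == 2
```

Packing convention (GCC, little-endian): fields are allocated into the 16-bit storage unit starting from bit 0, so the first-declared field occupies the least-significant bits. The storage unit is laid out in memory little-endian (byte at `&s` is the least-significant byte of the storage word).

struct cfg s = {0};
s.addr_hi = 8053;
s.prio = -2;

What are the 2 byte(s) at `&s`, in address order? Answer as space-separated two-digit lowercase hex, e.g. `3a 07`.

addr_hi:14 = 8053 → 0x1f75 << 0 → word 0x1f75
prio:2 = -2 → 0x2 << 14 → word 0x9f75
word = 0x9f75 → little-endian bytes:
  [0]=0x75  [1]=0x9f

75 9f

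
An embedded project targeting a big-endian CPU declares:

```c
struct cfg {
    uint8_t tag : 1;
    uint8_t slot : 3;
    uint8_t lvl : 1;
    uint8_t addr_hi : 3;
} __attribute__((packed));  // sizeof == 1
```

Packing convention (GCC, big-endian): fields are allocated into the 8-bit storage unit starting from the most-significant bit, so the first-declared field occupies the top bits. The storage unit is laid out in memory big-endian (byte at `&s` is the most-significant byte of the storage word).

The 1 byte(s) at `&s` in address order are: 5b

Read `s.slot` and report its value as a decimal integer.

[0]=0x5b (big-endian) → word 0x5b
tag [7+:1] = (word>>7) & 0x1 = 0
slot [4+:3] = (word>>4) & 0x7 = 5  ←
lvl [3+:1] = (word>>3) & 0x1 = 1
addr_hi [0+:3] = (word>>0) & 0x7 = 3

5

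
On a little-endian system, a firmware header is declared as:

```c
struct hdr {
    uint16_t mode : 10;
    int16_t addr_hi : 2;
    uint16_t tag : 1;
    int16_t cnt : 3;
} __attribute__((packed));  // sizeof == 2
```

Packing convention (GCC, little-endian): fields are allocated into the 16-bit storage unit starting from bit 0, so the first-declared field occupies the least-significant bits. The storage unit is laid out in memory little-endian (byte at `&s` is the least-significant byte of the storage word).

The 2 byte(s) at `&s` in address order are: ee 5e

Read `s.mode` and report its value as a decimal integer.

750

[0]=0xee [1]=0x5e (little-endian) → word 0x5eee
mode [0+:10] = (word>>0) & 0x3ff = 750  ←
addr_hi [10+:2] = (word>>10) & 0x3 = 3
tag [12+:1] = (word>>12) & 0x1 = 1
cnt [13+:3] = (word>>13) & 0x7 = 2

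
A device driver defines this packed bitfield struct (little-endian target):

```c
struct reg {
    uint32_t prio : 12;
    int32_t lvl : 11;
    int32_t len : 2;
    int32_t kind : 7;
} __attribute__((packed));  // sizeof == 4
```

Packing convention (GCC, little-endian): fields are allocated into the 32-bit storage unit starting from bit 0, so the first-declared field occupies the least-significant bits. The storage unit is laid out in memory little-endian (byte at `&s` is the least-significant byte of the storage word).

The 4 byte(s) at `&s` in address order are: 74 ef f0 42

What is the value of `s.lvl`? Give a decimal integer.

-242

[0]=0x74 [1]=0xef [2]=0xf0 [3]=0x42 (little-endian) → word 0x42f0ef74
prio:12 @ bit 0 → (0x42f0ef74>>0)&0xfff = 0xf74
lvl:11 @ bit 12 → (0x42f0ef74>>12)&0x7ff = 0x70e  ←
len:2 @ bit 23 → (0x42f0ef74>>23)&0x3 = 0x1
kind:7 @ bit 25 → (0x42f0ef74>>25)&0x7f = 0x21
lvl signed 11b, MSB=1: 1806 - 2048 = -242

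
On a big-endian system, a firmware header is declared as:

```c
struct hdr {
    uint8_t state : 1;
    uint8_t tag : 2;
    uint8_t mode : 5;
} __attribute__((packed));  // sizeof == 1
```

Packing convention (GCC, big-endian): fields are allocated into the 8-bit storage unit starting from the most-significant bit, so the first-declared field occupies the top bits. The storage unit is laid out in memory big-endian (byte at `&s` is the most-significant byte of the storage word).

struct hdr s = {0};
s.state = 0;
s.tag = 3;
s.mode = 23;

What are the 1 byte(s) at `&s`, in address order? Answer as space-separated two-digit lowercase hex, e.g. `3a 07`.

state (1b) val=0 bits=0x0 at bit 7: 0x00
tag (2b) val=3 bits=0x3 at bit 5: 0x60
mode (5b) val=23 bits=0x17 at bit 0: 0x77
word = 0x77 → big-endian bytes:
  [0]=0x77

77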